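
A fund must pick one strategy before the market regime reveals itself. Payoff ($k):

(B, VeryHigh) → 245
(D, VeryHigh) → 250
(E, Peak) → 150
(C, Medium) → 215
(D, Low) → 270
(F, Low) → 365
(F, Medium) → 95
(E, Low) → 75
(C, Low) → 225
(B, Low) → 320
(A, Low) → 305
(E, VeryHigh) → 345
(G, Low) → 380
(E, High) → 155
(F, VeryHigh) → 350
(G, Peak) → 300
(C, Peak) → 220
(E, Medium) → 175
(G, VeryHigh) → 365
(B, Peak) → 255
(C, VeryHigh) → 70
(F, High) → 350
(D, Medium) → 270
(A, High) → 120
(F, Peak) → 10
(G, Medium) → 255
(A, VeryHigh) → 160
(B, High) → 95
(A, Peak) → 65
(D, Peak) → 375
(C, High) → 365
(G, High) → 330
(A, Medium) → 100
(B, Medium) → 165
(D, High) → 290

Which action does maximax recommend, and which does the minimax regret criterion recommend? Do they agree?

maximax → G; minimax regret → G (agree)

Row maxima: A=305, B=320, C=365, D=375, E=345, F=365, G=380
Best best-case = 380 → G.
Column bests: Low=380, Medium=270, High=365, VeryHigh=365, Peak=375.
A regrets: 75, 170, 245, 205, 310 → max 310
B regrets: 60, 105, 270, 120, 120 → max 270
C regrets: 155, 55, 0, 295, 155 → max 295
D regrets: 110, 0, 75, 115, 0 → max 115
E regrets: 305, 95, 210, 20, 225 → max 305
F regrets: 15, 175, 15, 15, 365 → max 365
G regrets: 0, 15, 35, 0, 75 → max 75
Smallest max regret = 75 → G.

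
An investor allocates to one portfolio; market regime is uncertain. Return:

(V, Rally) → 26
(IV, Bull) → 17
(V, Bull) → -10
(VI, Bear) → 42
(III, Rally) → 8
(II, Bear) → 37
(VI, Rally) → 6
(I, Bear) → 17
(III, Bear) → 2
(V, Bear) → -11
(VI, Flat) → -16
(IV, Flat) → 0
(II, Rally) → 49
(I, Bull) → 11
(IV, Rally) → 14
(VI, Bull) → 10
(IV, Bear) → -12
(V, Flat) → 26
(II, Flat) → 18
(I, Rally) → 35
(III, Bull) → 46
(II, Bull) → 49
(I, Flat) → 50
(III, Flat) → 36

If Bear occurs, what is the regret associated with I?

25

Best payoff under Bear is 42.
Regret = 42 − 17 = 25.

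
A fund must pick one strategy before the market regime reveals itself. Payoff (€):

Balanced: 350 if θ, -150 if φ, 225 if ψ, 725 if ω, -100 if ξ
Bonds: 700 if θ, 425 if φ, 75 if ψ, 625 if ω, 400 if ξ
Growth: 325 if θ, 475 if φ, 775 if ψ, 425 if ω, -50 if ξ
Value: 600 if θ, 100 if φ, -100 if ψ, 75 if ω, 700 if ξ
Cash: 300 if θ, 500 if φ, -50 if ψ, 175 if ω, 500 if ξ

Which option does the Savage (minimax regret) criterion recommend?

Bonds

Column bests: θ=700, φ=500, ψ=775, ω=725, ξ=700.
Balanced regrets: 350, 650, 550, 0, 800 → max 800
Bonds regrets: 0, 75, 700, 100, 300 → max 700
Growth regrets: 375, 25, 0, 300, 750 → max 750
Value regrets: 100, 400, 875, 650, 0 → max 875
Cash regrets: 400, 0, 825, 550, 200 → max 825
Smallest max regret = 700 → Bonds.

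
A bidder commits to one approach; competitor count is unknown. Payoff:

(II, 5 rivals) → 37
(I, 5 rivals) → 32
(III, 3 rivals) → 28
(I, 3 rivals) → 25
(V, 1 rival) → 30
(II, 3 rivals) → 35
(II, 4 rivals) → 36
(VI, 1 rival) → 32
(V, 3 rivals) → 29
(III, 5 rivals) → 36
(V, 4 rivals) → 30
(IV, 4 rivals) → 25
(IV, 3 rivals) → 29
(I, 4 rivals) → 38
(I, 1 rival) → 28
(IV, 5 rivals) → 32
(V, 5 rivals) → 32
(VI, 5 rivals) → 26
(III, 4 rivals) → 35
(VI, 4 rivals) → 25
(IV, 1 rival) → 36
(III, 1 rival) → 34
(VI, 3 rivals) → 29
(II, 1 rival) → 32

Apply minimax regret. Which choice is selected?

Column bests: 1 rival=36, 3 rivals=35, 4 rivals=38, 5 rivals=37.
I regrets: 8, 10, 0, 5 → max 10
II regrets: 4, 0, 2, 0 → max 4
III regrets: 2, 7, 3, 1 → max 7
IV regrets: 0, 6, 13, 5 → max 13
V regrets: 6, 6, 8, 5 → max 8
VI regrets: 4, 6, 13, 11 → max 13
Smallest max regret = 4 → II.

II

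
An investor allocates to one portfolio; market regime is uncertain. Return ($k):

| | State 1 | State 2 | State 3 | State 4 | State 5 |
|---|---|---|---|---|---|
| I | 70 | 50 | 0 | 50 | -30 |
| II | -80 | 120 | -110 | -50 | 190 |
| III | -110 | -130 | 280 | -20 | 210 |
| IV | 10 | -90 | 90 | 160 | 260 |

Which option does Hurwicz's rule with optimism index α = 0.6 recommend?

IV

I: 0.6·70 + 0.4·(-30) = 30
II: 0.6·190 + 0.4·(-110) = 70
III: 0.6·280 + 0.4·(-130) = 116
IV: 0.6·260 + 0.4·(-90) = 120
Highest Hurwicz score = 120 → IV.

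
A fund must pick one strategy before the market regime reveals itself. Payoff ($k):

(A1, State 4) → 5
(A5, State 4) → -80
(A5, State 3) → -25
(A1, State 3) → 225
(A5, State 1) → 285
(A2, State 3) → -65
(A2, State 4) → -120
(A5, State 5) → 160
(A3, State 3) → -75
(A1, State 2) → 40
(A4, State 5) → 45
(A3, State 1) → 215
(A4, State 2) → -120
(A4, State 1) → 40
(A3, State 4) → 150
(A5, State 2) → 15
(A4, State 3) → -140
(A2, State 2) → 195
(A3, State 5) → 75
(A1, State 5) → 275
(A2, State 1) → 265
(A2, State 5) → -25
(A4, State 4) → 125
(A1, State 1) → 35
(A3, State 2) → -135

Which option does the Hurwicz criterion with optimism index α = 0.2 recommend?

A1

A1: 0.2·275 + 0.8·5 = 59
A2: 0.2·265 + 0.8·(-120) = -43
A3: 0.2·215 + 0.8·(-135) = -65
A4: 0.2·125 + 0.8·(-140) = -87
A5: 0.2·285 + 0.8·(-80) = -7
Highest Hurwicz score = 59 → A1.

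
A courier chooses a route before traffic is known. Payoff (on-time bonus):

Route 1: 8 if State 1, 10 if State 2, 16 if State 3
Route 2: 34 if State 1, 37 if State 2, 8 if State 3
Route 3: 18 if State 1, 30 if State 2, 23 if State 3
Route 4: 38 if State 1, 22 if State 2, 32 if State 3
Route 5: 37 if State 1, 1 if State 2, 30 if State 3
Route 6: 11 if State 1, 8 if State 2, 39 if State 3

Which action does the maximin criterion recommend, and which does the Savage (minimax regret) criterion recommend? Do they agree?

maximin → Route 4; minimax regret → Route 4 (agree)

Row minima: Route 1=8, Route 2=8, Route 3=18, Route 4=22, Route 5=1, Route 6=8
Best worst-case = 22 → Route 4.
Column bests: State 1=38, State 2=37, State 3=39.
Route 1 regrets: 30, 27, 23 → max 30
Route 2 regrets: 4, 0, 31 → max 31
Route 3 regrets: 20, 7, 16 → max 20
Route 4 regrets: 0, 15, 7 → max 15
Route 5 regrets: 1, 36, 9 → max 36
Route 6 regrets: 27, 29, 0 → max 29
Smallest max regret = 15 → Route 4.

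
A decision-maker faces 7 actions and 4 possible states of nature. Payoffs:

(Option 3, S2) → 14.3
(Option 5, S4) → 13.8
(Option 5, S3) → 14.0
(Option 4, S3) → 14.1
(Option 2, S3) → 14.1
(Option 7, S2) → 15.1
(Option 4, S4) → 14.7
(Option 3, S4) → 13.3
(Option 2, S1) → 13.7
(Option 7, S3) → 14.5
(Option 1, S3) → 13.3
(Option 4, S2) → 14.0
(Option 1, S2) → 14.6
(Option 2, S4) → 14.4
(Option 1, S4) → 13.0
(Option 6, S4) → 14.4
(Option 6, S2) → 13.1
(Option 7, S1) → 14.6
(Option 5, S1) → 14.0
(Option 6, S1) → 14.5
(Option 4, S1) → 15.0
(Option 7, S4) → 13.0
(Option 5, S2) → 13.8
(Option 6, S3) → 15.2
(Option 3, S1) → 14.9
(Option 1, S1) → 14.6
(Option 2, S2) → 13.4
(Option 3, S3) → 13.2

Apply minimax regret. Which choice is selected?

Column bests: S1=15.0, S2=15.1, S3=15.2, S4=14.7.
Option 1 regrets: 0.4, 0.5, 1.9, 1.7 → max 1.9
Option 2 regrets: 1.3, 1.7, 1.1, 0.3 → max 1.7
Option 3 regrets: 0.1, 0.8, 2.0, 1.4 → max 2.0
Option 4 regrets: 0.0, 1.1, 1.1, 0.0 → max 1.1
Option 5 regrets: 1.0, 1.3, 1.2, 0.9 → max 1.3
Option 6 regrets: 0.5, 2.0, 0.0, 0.3 → max 2.0
Option 7 regrets: 0.4, 0.0, 0.7, 1.7 → max 1.7
Smallest max regret = 1.1 → Option 4.

Option 4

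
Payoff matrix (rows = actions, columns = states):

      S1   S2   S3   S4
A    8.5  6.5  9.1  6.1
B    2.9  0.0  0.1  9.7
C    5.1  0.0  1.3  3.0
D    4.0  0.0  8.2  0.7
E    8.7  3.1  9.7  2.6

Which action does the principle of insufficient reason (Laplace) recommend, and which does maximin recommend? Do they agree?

laplace → A; maximin → A (agree)

Row averages: A=7.55, B=3.175, C=2.35, D=3.225, E=6.025
Highest average = 7.55 → A.
Row minima: A=6.1, B=0.0, C=0.0, D=0.0, E=2.6
Best worst-case = 6.1 → A.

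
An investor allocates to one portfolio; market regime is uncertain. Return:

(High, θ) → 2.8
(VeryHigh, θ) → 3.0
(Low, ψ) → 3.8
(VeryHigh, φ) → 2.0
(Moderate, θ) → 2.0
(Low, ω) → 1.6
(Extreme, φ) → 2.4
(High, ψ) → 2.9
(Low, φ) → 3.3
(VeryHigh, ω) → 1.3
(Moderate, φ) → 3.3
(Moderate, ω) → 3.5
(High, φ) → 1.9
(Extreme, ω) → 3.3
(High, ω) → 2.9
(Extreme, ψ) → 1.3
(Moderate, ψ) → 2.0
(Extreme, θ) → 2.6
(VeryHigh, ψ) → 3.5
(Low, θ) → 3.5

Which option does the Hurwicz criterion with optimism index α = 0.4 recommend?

Low: 0.4·3.8 + 0.6·1.6 = 2.48
Moderate: 0.4·3.5 + 0.6·2.0 = 2.6
High: 0.4·2.9 + 0.6·1.9 = 2.3
VeryHigh: 0.4·3.5 + 0.6·1.3 = 2.18
Extreme: 0.4·3.3 + 0.6·1.3 = 2.1
Highest Hurwicz score = 2.6 → Moderate.

Moderate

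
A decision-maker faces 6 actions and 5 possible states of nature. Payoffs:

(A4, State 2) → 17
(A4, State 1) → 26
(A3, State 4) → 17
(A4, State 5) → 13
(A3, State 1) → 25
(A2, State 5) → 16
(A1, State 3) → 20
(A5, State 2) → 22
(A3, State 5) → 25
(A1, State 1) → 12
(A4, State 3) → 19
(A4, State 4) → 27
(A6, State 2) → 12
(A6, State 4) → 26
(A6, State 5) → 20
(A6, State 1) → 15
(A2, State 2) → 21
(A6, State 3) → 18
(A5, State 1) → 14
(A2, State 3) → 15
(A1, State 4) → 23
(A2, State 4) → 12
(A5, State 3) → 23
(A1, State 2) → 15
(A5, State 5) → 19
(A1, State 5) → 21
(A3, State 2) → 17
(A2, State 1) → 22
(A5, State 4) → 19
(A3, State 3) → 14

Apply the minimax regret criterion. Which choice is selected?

A3

Column bests: State 1=26, State 2=22, State 3=23, State 4=27, State 5=25.
A1 regrets: 14, 7, 3, 4, 4 → max 14
A2 regrets: 4, 1, 8, 15, 9 → max 15
A3 regrets: 1, 5, 9, 10, 0 → max 10
A4 regrets: 0, 5, 4, 0, 12 → max 12
A5 regrets: 12, 0, 0, 8, 6 → max 12
A6 regrets: 11, 10, 5, 1, 5 → max 11
Smallest max regret = 10 → A3.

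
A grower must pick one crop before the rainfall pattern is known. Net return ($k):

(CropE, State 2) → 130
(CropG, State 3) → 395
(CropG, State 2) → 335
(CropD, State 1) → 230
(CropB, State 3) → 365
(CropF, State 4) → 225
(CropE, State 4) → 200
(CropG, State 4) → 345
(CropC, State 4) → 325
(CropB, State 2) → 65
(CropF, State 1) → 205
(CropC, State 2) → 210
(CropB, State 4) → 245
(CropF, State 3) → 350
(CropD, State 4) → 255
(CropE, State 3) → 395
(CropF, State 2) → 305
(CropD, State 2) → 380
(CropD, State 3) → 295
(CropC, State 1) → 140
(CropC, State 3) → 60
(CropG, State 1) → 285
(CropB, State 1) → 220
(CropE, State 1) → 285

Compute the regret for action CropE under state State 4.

Best payoff under State 4 is 345.
Regret = 345 − 200 = 145.

145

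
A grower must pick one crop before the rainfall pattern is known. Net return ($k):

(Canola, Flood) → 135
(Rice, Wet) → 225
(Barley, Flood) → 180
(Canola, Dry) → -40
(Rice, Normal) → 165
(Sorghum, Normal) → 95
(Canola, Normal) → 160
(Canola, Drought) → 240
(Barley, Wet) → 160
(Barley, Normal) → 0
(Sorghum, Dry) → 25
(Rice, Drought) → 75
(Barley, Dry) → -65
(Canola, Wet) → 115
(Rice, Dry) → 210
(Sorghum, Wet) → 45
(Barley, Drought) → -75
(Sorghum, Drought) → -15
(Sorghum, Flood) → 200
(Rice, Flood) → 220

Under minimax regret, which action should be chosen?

Column bests: Drought=240, Dry=210, Normal=165, Wet=225, Flood=220.
Rice regrets: 165, 0, 0, 0, 0 → max 165
Barley regrets: 315, 275, 165, 65, 40 → max 315
Canola regrets: 0, 250, 5, 110, 85 → max 250
Sorghum regrets: 255, 185, 70, 180, 20 → max 255
Smallest max regret = 165 → Rice.

Rice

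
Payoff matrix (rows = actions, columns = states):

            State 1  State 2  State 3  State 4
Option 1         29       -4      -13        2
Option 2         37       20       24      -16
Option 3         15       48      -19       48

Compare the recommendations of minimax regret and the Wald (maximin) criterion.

minimax regret → Option 3; maximin → Option 1 (disagree)

Column bests: State 1=37, State 2=48, State 3=24, State 4=48.
Option 1 regrets: 8, 52, 37, 46 → max 52
Option 2 regrets: 0, 28, 0, 64 → max 64
Option 3 regrets: 22, 0, 43, 0 → max 43
Smallest max regret = 43 → Option 3.
Row minima: Option 1=-13, Option 2=-16, Option 3=-19
Best worst-case = -13 → Option 1.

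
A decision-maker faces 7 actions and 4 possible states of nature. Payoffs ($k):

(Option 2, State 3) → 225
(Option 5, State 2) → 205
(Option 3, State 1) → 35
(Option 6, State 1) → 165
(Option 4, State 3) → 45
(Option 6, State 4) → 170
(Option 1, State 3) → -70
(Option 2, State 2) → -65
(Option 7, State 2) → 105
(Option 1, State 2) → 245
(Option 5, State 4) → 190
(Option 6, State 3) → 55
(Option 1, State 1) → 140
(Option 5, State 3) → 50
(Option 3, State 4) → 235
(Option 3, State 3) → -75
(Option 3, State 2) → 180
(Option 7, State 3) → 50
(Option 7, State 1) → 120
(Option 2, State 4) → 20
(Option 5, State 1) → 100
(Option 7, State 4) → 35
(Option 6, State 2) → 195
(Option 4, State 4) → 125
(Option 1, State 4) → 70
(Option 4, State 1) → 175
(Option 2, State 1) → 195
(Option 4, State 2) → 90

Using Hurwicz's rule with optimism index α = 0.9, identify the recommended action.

Option 1: 0.9·245 + 0.1·(-70) = 213.5
Option 2: 0.9·225 + 0.1·(-65) = 196
Option 3: 0.9·235 + 0.1·(-75) = 204
Option 4: 0.9·175 + 0.1·45 = 162
Option 5: 0.9·205 + 0.1·50 = 189.5
Option 6: 0.9·195 + 0.1·55 = 181
Option 7: 0.9·120 + 0.1·35 = 111.5
Highest Hurwicz score = 213.5 → Option 1.

Option 1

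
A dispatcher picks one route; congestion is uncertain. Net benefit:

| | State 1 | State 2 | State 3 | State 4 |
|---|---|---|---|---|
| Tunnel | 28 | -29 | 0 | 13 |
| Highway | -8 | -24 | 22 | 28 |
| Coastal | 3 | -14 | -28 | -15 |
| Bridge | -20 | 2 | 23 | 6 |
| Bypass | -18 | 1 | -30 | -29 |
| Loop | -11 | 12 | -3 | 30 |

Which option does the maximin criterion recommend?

Loop

Row minima: Tunnel=-29, Highway=-24, Coastal=-28, Bridge=-20, Bypass=-30, Loop=-11
Best worst-case = -11 → Loop.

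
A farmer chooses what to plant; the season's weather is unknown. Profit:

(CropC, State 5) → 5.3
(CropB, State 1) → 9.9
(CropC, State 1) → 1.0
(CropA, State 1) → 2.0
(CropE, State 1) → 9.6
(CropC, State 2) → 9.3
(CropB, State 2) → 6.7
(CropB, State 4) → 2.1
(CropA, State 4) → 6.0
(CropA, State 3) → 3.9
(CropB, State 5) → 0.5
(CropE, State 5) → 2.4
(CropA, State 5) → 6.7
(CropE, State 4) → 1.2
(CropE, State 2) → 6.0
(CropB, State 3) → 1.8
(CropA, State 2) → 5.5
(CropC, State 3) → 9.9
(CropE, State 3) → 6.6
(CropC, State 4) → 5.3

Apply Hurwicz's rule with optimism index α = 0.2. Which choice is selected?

CropB: 0.2·9.9 + 0.8·0.5 = 2.38
CropE: 0.2·9.6 + 0.8·1.2 = 2.88
CropC: 0.2·9.9 + 0.8·1.0 = 2.78
CropA: 0.2·6.7 + 0.8·2.0 = 2.94
Highest Hurwicz score = 2.94 → CropA.

CropA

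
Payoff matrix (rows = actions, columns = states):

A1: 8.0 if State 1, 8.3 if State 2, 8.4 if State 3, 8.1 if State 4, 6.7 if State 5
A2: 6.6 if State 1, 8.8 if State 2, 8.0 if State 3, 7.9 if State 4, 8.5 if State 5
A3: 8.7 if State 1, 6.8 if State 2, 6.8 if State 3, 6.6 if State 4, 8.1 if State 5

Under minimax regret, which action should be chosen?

Column bests: State 1=8.7, State 2=8.8, State 3=8.4, State 4=8.1, State 5=8.5.
A1 regrets: 0.7, 0.5, 0.0, 0.0, 1.8 → max 1.8
A2 regrets: 2.1, 0.0, 0.4, 0.2, 0.0 → max 2.1
A3 regrets: 0.0, 2.0, 1.6, 1.5, 0.4 → max 2.0
Smallest max regret = 1.8 → A1.

A1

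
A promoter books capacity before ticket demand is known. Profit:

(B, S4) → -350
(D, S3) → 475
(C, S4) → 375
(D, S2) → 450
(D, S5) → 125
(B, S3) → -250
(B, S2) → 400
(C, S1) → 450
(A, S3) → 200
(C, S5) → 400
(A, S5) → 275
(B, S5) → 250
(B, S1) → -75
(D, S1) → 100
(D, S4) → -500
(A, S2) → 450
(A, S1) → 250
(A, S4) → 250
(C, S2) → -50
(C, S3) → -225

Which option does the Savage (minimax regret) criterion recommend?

A

Column bests: S1=450, S2=450, S3=475, S4=375, S5=400.
A regrets: 200, 0, 275, 125, 125 → max 275
B regrets: 525, 50, 725, 725, 150 → max 725
C regrets: 0, 500, 700, 0, 0 → max 700
D regrets: 350, 0, 0, 875, 275 → max 875
Smallest max regret = 275 → A.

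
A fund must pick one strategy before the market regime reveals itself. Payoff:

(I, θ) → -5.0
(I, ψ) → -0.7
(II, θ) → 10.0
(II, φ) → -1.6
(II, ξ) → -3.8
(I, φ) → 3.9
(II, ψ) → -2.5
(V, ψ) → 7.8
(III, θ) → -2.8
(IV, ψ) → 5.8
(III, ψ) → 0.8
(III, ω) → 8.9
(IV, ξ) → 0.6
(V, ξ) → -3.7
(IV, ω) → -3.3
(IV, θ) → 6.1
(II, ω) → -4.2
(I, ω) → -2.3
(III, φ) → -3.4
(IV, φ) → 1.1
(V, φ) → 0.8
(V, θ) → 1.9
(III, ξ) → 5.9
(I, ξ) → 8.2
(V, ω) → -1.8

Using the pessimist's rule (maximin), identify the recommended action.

Row minima: I=-5.0, II=-4.2, III=-3.4, IV=-3.3, V=-3.7
Best worst-case = -3.3 → IV.

IV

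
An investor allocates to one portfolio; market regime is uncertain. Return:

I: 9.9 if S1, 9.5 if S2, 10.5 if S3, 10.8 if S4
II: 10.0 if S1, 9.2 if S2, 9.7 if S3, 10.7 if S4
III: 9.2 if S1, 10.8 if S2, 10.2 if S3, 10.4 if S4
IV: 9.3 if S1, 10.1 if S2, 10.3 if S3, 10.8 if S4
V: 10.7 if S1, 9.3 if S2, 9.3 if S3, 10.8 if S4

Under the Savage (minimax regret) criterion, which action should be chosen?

Column bests: S1=10.7, S2=10.8, S3=10.5, S4=10.8.
I regrets: 0.8, 1.3, 0.0, 0.0 → max 1.3
II regrets: 0.7, 1.6, 0.8, 0.1 → max 1.6
III regrets: 1.5, 0.0, 0.3, 0.4 → max 1.5
IV regrets: 1.4, 0.7, 0.2, 0.0 → max 1.4
V regrets: 0.0, 1.5, 1.2, 0.0 → max 1.5
Smallest max regret = 1.3 → I.

I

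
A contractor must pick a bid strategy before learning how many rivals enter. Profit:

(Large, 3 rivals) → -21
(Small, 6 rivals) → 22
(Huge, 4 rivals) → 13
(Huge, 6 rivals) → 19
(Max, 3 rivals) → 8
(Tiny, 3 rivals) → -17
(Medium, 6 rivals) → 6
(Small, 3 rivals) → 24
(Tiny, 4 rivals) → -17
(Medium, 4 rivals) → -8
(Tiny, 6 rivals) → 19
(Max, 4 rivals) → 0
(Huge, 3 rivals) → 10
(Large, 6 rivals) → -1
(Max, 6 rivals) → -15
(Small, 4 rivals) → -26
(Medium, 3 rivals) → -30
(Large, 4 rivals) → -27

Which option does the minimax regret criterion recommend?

Column bests: 3 rivals=24, 4 rivals=13, 6 rivals=22.
Tiny regrets: 41, 30, 3 → max 41
Small regrets: 0, 39, 0 → max 39
Medium regrets: 54, 21, 16 → max 54
Large regrets: 45, 40, 23 → max 45
Huge regrets: 14, 0, 3 → max 14
Max regrets: 16, 13, 37 → max 37
Smallest max regret = 14 → Huge.

Huge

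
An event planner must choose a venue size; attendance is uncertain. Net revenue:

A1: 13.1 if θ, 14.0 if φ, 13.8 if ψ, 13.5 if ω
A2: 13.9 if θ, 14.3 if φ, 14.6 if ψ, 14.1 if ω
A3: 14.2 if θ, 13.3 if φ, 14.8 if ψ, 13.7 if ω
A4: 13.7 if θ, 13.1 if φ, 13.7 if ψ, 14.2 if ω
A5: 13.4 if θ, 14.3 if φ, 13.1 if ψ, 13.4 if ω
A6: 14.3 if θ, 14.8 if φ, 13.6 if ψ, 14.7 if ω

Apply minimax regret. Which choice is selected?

A2

Column bests: θ=14.3, φ=14.8, ψ=14.8, ω=14.7.
A1 regrets: 1.2, 0.8, 1.0, 1.2 → max 1.2
A2 regrets: 0.4, 0.5, 0.2, 0.6 → max 0.6
A3 regrets: 0.1, 1.5, 0.0, 1.0 → max 1.5
A4 regrets: 0.6, 1.7, 1.1, 0.5 → max 1.7
A5 regrets: 0.9, 0.5, 1.7, 1.3 → max 1.7
A6 regrets: 0.0, 0.0, 1.2, 0.0 → max 1.2
Smallest max regret = 0.6 → A2.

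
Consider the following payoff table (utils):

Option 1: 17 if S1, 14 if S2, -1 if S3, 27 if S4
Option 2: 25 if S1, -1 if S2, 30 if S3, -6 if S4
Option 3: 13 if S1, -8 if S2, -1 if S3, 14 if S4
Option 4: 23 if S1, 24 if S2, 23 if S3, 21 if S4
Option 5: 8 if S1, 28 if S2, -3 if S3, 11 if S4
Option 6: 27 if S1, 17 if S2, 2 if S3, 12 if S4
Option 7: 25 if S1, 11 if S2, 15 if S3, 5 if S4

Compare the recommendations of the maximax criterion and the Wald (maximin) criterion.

Row maxima: Option 1=27, Option 2=30, Option 3=14, Option 4=24, Option 5=28, Option 6=27, Option 7=25
Best best-case = 30 → Option 2.
Row minima: Option 1=-1, Option 2=-6, Option 3=-8, Option 4=21, Option 5=-3, Option 6=2, Option 7=5
Best worst-case = 21 → Option 4.

maximax → Option 2; maximin → Option 4 (disagree)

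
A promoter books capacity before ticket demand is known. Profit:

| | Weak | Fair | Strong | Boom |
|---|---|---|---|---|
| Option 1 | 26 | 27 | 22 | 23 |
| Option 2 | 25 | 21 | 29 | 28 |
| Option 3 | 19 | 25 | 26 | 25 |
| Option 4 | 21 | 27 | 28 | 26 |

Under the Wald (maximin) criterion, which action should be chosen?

Option 1

Row minima: Option 1=22, Option 2=21, Option 3=19, Option 4=21
Best worst-case = 22 → Option 1.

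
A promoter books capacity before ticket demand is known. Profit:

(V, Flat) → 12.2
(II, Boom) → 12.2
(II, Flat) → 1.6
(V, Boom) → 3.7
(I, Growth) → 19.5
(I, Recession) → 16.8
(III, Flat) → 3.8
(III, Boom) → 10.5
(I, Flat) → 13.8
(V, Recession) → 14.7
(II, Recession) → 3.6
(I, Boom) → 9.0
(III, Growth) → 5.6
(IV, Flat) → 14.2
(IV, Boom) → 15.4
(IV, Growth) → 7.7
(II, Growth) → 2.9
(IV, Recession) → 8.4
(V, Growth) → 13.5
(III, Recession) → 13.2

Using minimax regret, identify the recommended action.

Column bests: Recession=16.8, Flat=14.2, Growth=19.5, Boom=15.4.
I regrets: 0.0, 0.4, 0.0, 6.4 → max 6.4
II regrets: 13.2, 12.6, 16.6, 3.2 → max 16.6
III regrets: 3.6, 10.4, 13.9, 4.9 → max 13.9
IV regrets: 8.4, 0.0, 11.8, 0.0 → max 11.8
V regrets: 2.1, 2.0, 6.0, 11.7 → max 11.7
Smallest max regret = 6.4 → I.

I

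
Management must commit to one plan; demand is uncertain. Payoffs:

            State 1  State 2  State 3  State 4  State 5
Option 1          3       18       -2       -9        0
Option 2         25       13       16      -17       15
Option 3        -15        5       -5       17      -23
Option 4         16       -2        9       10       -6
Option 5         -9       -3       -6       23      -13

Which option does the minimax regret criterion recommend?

Column bests: State 1=25, State 2=18, State 3=16, State 4=23, State 5=15.
Option 1 regrets: 22, 0, 18, 32, 15 → max 32
Option 2 regrets: 0, 5, 0, 40, 0 → max 40
Option 3 regrets: 40, 13, 21, 6, 38 → max 40
Option 4 regrets: 9, 20, 7, 13, 21 → max 21
Option 5 regrets: 34, 21, 22, 0, 28 → max 34
Smallest max regret = 21 → Option 4.

Option 4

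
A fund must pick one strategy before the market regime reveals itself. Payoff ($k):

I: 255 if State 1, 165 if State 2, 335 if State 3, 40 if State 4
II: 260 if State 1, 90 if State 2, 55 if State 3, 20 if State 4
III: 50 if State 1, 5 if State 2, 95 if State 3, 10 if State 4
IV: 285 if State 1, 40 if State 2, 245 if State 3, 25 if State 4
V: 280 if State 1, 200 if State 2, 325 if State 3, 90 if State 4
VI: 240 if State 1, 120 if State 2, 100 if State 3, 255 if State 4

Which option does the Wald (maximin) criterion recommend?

Row minima: I=40, II=20, III=5, IV=25, V=90, VI=100
Best worst-case = 100 → VI.

VI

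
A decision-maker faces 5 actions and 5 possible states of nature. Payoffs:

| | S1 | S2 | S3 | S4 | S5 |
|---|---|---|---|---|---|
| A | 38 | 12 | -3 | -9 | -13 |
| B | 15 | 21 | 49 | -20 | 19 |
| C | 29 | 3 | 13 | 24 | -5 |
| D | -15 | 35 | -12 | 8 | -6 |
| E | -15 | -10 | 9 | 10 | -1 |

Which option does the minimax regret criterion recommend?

Column bests: S1=38, S2=35, S3=49, S4=24, S5=19.
A regrets: 0, 23, 52, 33, 32 → max 52
B regrets: 23, 14, 0, 44, 0 → max 44
C regrets: 9, 32, 36, 0, 24 → max 36
D regrets: 53, 0, 61, 16, 25 → max 61
E regrets: 53, 45, 40, 14, 20 → max 53
Smallest max regret = 36 → C.

C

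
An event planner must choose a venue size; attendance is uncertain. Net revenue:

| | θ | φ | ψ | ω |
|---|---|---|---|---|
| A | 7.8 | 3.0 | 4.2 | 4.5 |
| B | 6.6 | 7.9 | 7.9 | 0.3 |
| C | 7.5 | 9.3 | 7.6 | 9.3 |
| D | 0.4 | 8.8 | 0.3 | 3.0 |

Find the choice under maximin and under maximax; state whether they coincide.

maximin → C; maximax → C (agree)

Row minima: A=3.0, B=0.3, C=7.5, D=0.3
Best worst-case = 7.5 → C.
Row maxima: A=7.8, B=7.9, C=9.3, D=8.8
Best best-case = 9.3 → C.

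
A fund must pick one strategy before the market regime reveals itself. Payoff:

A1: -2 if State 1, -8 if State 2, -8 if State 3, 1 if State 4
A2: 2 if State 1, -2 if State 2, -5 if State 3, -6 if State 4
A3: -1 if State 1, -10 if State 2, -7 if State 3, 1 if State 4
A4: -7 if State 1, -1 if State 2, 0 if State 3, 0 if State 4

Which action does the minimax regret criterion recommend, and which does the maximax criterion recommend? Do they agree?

Column bests: State 1=2, State 2=-1, State 3=0, State 4=1.
A1 regrets: 4, 7, 8, 0 → max 8
A2 regrets: 0, 1, 5, 7 → max 7
A3 regrets: 3, 9, 7, 0 → max 9
A4 regrets: 9, 0, 0, 1 → max 9
Smallest max regret = 7 → A2.
Row maxima: A1=1, A2=2, A3=1, A4=0
Best best-case = 2 → A2.

minimax regret → A2; maximax → A2 (agree)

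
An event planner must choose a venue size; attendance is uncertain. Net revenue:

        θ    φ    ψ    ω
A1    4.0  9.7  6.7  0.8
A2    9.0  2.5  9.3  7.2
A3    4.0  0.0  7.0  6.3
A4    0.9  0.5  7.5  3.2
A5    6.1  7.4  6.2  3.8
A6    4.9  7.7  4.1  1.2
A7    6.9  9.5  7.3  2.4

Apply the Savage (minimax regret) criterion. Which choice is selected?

A5

Column bests: θ=9.0, φ=9.7, ψ=9.3, ω=7.2.
A1 regrets: 5.0, 0.0, 2.6, 6.4 → max 6.4
A2 regrets: 0.0, 7.2, 0.0, 0.0 → max 7.2
A3 regrets: 5.0, 9.7, 2.3, 0.9 → max 9.7
A4 regrets: 8.1, 9.2, 1.8, 4.0 → max 9.2
A5 regrets: 2.9, 2.3, 3.1, 3.4 → max 3.4
A6 regrets: 4.1, 2.0, 5.2, 6.0 → max 6.0
A7 regrets: 2.1, 0.2, 2.0, 4.8 → max 4.8
Smallest max regret = 3.4 → A5.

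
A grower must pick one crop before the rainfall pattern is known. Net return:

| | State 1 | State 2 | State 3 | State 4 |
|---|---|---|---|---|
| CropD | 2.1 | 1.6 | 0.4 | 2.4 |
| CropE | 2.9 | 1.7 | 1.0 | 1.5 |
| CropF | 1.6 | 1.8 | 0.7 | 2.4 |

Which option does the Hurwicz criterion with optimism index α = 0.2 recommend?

CropD: 0.2·2.4 + 0.8·0.4 = 0.8
CropE: 0.2·2.9 + 0.8·1.0 = 1.38
CropF: 0.2·2.4 + 0.8·0.7 = 1.04
Highest Hurwicz score = 1.38 → CropE.

CropE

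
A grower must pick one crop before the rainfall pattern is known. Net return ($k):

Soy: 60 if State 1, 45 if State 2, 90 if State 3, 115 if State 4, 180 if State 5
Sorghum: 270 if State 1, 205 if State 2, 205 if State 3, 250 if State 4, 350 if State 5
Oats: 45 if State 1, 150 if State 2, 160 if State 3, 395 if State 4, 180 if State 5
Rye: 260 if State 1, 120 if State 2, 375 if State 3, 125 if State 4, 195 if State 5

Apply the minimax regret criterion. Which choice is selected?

Sorghum

Column bests: State 1=270, State 2=205, State 3=375, State 4=395, State 5=350.
Soy regrets: 210, 160, 285, 280, 170 → max 285
Sorghum regrets: 0, 0, 170, 145, 0 → max 170
Oats regrets: 225, 55, 215, 0, 170 → max 225
Rye regrets: 10, 85, 0, 270, 155 → max 270
Smallest max regret = 170 → Sorghum.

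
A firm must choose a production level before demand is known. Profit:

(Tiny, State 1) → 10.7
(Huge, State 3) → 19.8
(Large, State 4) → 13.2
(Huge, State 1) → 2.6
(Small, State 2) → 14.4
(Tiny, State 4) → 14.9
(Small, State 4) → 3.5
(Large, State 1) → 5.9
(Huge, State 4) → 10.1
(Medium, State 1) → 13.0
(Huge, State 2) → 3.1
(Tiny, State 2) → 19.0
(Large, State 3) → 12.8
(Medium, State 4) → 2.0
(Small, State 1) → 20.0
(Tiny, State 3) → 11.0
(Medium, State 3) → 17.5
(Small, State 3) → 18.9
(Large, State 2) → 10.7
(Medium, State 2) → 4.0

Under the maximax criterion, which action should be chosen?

Row maxima: Tiny=19.0, Small=20.0, Medium=17.5, Large=13.2, Huge=19.8
Best best-case = 20.0 → Small.

Small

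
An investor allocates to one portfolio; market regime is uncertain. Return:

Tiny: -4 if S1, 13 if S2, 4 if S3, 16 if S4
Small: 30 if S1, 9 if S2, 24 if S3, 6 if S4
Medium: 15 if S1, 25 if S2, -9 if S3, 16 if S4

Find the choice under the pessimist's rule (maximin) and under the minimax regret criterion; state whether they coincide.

maximin → Small; minimax regret → Small (agree)

Row minima: Tiny=-4, Small=6, Medium=-9
Best worst-case = 6 → Small.
Column bests: S1=30, S2=25, S3=24, S4=16.
Tiny regrets: 34, 12, 20, 0 → max 34
Small regrets: 0, 16, 0, 10 → max 16
Medium regrets: 15, 0, 33, 0 → max 33
Smallest max regret = 16 → Small.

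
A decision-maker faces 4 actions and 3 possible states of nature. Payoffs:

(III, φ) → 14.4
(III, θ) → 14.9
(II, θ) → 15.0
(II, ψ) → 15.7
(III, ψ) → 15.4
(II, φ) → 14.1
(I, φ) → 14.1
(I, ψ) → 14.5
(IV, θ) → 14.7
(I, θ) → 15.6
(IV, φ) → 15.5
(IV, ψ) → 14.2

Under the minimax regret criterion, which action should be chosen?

III

Column bests: θ=15.6, φ=15.5, ψ=15.7.
I regrets: 0.0, 1.4, 1.2 → max 1.4
II regrets: 0.6, 1.4, 0.0 → max 1.4
III regrets: 0.7, 1.1, 0.3 → max 1.1
IV regrets: 0.9, 0.0, 1.5 → max 1.5
Smallest max regret = 1.1 → III.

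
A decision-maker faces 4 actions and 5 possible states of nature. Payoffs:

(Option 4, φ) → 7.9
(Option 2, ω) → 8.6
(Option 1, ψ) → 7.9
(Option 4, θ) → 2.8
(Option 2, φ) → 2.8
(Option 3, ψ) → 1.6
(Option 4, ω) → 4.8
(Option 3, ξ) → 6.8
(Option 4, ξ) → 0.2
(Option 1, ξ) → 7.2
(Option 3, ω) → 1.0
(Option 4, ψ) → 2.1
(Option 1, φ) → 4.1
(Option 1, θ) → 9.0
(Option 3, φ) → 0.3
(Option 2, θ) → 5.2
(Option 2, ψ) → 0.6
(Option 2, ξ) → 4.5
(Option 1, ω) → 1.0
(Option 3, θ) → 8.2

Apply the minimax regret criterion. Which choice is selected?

Column bests: θ=9.0, φ=7.9, ψ=7.9, ω=8.6, ξ=7.2.
Option 1 regrets: 0.0, 3.8, 0.0, 7.6, 0.0 → max 7.6
Option 2 regrets: 3.8, 5.1, 7.3, 0.0, 2.7 → max 7.3
Option 3 regrets: 0.8, 7.6, 6.3, 7.6, 0.4 → max 7.6
Option 4 regrets: 6.2, 0.0, 5.8, 3.8, 7.0 → max 7.0
Smallest max regret = 7.0 → Option 4.

Option 4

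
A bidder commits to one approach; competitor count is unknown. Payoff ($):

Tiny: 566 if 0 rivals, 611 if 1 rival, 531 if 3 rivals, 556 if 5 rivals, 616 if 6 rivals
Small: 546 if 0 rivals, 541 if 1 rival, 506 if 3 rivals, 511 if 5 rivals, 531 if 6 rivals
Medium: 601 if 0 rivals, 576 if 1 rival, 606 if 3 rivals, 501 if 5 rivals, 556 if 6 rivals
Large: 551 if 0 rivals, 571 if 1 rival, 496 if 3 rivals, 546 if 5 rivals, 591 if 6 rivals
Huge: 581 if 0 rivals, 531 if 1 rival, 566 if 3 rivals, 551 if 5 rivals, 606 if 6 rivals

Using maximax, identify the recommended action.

Tiny

Row maxima: Tiny=616, Small=546, Medium=606, Large=591, Huge=606
Best best-case = 616 → Tiny.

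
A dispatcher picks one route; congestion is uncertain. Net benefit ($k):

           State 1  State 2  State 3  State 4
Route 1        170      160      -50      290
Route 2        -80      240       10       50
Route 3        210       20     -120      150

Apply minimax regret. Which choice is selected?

Route 1

Column bests: State 1=210, State 2=240, State 3=10, State 4=290.
Route 1 regrets: 40, 80, 60, 0 → max 80
Route 2 regrets: 290, 0, 0, 240 → max 290
Route 3 regrets: 0, 220, 130, 140 → max 220
Smallest max regret = 80 → Route 1.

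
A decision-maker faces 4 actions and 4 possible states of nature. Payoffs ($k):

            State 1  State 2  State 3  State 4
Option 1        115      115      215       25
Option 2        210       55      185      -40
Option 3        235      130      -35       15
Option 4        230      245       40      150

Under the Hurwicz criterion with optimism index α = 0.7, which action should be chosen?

Option 1: 0.7·215 + 0.3·25 = 158
Option 2: 0.7·210 + 0.3·(-40) = 135
Option 3: 0.7·235 + 0.3·(-35) = 154
Option 4: 0.7·245 + 0.3·40 = 183.5
Highest Hurwicz score = 183.5 → Option 4.

Option 4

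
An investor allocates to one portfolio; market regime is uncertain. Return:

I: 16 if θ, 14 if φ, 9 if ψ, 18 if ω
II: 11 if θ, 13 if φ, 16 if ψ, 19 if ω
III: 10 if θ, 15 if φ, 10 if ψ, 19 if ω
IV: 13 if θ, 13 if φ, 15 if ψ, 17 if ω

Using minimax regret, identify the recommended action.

IV

Column bests: θ=16, φ=15, ψ=16, ω=19.
I regrets: 0, 1, 7, 1 → max 7
II regrets: 5, 2, 0, 0 → max 5
III regrets: 6, 0, 6, 0 → max 6
IV regrets: 3, 2, 1, 2 → max 3
Smallest max regret = 3 → IV.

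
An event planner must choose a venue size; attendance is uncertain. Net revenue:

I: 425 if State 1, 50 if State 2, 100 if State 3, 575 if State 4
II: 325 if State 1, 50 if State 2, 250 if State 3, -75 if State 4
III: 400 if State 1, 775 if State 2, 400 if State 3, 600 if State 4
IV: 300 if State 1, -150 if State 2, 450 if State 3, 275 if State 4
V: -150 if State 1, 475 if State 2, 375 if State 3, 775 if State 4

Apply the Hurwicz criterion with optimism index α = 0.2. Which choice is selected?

I: 0.2·575 + 0.8·50 = 155
II: 0.2·325 + 0.8·(-75) = 5
III: 0.2·775 + 0.8·400 = 475
IV: 0.2·450 + 0.8·(-150) = -30
V: 0.2·775 + 0.8·(-150) = 35
Highest Hurwicz score = 475 → III.

III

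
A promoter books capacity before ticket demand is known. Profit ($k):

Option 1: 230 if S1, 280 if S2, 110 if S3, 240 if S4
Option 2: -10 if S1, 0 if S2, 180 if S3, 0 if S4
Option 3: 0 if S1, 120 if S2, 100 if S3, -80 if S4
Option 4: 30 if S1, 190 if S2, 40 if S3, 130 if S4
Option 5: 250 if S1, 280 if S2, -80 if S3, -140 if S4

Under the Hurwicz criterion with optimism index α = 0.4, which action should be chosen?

Option 1: 0.4·280 + 0.6·110 = 178
Option 2: 0.4·180 + 0.6·(-10) = 66
Option 3: 0.4·120 + 0.6·(-80) = 0
Option 4: 0.4·190 + 0.6·30 = 94
Option 5: 0.4·280 + 0.6·(-140) = 28
Highest Hurwicz score = 178 → Option 1.

Option 1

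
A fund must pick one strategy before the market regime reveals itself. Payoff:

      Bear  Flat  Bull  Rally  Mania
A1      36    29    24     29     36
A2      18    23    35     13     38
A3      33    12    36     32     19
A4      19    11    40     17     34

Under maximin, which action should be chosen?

Row minima: A1=24, A2=13, A3=12, A4=11
Best worst-case = 24 → A1.

A1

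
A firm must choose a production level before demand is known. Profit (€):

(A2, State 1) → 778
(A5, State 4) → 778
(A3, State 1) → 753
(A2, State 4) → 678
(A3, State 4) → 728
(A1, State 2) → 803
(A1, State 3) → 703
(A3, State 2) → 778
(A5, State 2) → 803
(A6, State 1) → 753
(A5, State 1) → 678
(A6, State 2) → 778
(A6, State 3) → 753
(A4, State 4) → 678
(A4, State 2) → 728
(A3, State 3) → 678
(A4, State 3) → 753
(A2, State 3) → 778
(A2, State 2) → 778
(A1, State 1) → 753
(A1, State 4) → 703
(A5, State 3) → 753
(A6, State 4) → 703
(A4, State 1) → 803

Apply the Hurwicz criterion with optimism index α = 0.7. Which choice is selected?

A1

A1: 0.7·803 + 0.3·703 = 773
A2: 0.7·778 + 0.3·678 = 748
A3: 0.7·778 + 0.3·678 = 748
A4: 0.7·803 + 0.3·678 = 765.5
A5: 0.7·803 + 0.3·678 = 765.5
A6: 0.7·778 + 0.3·703 = 755.5
Highest Hurwicz score = 773 → A1.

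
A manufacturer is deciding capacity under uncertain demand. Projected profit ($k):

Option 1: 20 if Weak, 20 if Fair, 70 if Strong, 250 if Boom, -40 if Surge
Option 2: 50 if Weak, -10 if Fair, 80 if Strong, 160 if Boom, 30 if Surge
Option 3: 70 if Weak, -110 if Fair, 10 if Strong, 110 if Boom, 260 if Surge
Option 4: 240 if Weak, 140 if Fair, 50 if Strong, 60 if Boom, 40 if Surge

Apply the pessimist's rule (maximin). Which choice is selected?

Option 4

Row minima: Option 1=-40, Option 2=-10, Option 3=-110, Option 4=40
Best worst-case = 40 → Option 4.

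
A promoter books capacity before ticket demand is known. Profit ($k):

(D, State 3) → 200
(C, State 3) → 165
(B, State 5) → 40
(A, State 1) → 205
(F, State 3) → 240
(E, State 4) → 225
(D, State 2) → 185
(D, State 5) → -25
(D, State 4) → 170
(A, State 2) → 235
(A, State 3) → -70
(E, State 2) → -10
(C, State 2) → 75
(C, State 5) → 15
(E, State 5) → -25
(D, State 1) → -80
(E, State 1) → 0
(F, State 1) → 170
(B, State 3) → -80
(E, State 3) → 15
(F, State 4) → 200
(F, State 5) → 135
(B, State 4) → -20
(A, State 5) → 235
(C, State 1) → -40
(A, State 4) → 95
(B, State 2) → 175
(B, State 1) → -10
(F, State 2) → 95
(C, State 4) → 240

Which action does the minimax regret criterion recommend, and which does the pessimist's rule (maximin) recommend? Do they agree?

Column bests: State 1=205, State 2=235, State 3=240, State 4=240, State 5=235.
A regrets: 0, 0, 310, 145, 0 → max 310
B regrets: 215, 60, 320, 260, 195 → max 320
C regrets: 245, 160, 75, 0, 220 → max 245
D regrets: 285, 50, 40, 70, 260 → max 285
E regrets: 205, 245, 225, 15, 260 → max 260
F regrets: 35, 140, 0, 40, 100 → max 140
Smallest max regret = 140 → F.
Row minima: A=-70, B=-80, C=-40, D=-80, E=-25, F=95
Best worst-case = 95 → F.

minimax regret → F; maximin → F (agree)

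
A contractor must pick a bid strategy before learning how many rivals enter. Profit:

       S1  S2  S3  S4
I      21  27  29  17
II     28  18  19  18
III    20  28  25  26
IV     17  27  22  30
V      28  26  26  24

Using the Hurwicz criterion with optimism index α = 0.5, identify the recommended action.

V

I: 0.5·29 + 0.5·17 = 23
II: 0.5·28 + 0.5·18 = 23
III: 0.5·28 + 0.5·20 = 24
IV: 0.5·30 + 0.5·17 = 23.5
V: 0.5·28 + 0.5·24 = 26
Highest Hurwicz score = 26 → V.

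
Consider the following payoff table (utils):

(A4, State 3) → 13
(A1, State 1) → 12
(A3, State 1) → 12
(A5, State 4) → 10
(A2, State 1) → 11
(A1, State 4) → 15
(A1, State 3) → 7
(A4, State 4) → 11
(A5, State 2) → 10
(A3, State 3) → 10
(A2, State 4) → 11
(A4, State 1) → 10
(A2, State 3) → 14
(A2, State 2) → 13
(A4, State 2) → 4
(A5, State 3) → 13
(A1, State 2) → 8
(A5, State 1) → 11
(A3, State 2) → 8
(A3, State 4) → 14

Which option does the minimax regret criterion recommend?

A2

Column bests: State 1=12, State 2=13, State 3=14, State 4=15.
A1 regrets: 0, 5, 7, 0 → max 7
A2 regrets: 1, 0, 0, 4 → max 4
A3 regrets: 0, 5, 4, 1 → max 5
A4 regrets: 2, 9, 1, 4 → max 9
A5 regrets: 1, 3, 1, 5 → max 5
Smallest max regret = 4 → A2.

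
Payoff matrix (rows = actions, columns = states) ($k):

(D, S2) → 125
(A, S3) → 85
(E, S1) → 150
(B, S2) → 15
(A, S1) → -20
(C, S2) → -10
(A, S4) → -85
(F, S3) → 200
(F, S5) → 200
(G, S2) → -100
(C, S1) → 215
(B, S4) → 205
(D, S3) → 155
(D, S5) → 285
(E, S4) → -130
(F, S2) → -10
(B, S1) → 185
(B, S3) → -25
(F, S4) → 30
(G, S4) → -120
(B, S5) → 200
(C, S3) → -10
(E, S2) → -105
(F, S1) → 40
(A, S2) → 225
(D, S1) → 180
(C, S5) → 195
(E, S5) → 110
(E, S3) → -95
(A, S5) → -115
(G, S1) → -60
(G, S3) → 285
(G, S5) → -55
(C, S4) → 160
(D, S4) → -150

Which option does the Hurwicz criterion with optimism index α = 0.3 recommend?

A: 0.3·225 + 0.7·(-115) = -13
B: 0.3·205 + 0.7·(-25) = 44
C: 0.3·215 + 0.7·(-10) = 57.5
D: 0.3·285 + 0.7·(-150) = -19.5
E: 0.3·150 + 0.7·(-130) = -46
F: 0.3·200 + 0.7·(-10) = 53
G: 0.3·285 + 0.7·(-120) = 1.5
Highest Hurwicz score = 57.5 → C.

C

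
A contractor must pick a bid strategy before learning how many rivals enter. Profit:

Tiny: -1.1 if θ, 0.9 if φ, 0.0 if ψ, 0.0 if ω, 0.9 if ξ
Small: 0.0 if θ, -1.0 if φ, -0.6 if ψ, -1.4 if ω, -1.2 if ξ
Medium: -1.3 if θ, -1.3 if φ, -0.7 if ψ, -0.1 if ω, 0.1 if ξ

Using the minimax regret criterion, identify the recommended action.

Column bests: θ=0.0, φ=0.9, ψ=0.0, ω=0.0, ξ=0.9.
Tiny regrets: 1.1, 0.0, 0.0, 0.0, 0.0 → max 1.1
Small regrets: 0.0, 1.9, 0.6, 1.4, 2.1 → max 2.1
Medium regrets: 1.3, 2.2, 0.7, 0.1, 0.8 → max 2.2
Smallest max regret = 1.1 → Tiny.

Tiny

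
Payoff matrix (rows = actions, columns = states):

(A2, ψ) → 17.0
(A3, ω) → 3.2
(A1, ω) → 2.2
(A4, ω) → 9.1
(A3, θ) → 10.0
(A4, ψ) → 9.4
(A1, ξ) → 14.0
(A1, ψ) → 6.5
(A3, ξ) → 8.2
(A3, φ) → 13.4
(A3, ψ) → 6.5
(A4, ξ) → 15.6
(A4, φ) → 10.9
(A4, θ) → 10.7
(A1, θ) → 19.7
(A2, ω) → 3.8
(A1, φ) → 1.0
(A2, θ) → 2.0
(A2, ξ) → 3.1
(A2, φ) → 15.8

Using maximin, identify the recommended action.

Row minima: A1=1.0, A2=2.0, A3=3.2, A4=9.1
Best worst-case = 9.1 → A4.

A4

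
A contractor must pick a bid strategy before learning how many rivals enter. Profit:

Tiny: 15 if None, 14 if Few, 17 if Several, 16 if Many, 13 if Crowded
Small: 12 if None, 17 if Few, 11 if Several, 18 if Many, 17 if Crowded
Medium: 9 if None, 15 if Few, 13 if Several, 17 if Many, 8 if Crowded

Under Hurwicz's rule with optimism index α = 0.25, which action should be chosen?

Tiny: 0.25·17 + 0.75·13 = 14
Small: 0.25·18 + 0.75·11 = 12.75
Medium: 0.25·17 + 0.75·8 = 10.25
Highest Hurwicz score = 14 → Tiny.

Tiny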